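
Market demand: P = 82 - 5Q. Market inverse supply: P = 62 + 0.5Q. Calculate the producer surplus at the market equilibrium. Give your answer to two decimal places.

Equilibrium: 82 - 5Q = 62 + 0.5Q, so Q* = 3.6364 and P* = 63.8182.
The supply curve's price intercept is 62, so PS = (1/2)(Q*)(P* - 62) = (1/2)(3.6364)(1.8182) = 3.3058.

3.31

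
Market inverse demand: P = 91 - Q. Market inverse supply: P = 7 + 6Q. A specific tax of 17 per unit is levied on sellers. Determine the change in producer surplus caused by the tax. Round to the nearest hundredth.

Without the tax, 91 - Q = 7 + 6Q so Q* = 12 and P* = 79.
With the tax, sellers need 17 more per unit: 91 - Q = 7 + 6Q + 17, so Q_t = 9.5714. Buyers pay P_b = 81.4286; sellers receive P_s = P_b - 17 = 64.4286.
Producers lose the trapezoid between P_s and P* out to Q_t plus the triangle from Q_t to Q*: change in PS = 274.8367 - 432 = -157.1633.

-157.16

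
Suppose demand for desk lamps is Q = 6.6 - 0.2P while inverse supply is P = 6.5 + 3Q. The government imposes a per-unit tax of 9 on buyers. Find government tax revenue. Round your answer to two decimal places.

19.69

Rewriting demand in inverse form: P = 33 - 5Q.
Pre-tax equilibrium: 33 - 5Q = 6.5 + 3Q gives Q* = 3.3125, P* = 16.4375.
With the tax, buyers' net willingness to pay falls by 9: (33 - 9) - 5Q = 6.5 + 3Q, so Q_t = 2.1875. Buyers pay P_b = 22.0625; sellers receive P_s = P_b - 9 = 13.0625.
Tax revenue = t x Q_t = 9 x 2.1875 = 19.6875.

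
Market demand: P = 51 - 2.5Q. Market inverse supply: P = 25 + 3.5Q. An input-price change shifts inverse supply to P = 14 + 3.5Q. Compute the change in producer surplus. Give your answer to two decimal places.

Initial equilibrium: Q_0 = 4.3333, P_0 = 40.1667; CS_0 = (1/2)(4.3333)(10.8333) = 23.4722, PS_0 = (1/2)(4.3333)(15.1667) = 32.8611.
New equilibrium: 51 - 2.5Q = 14 + 3.5Q gives Q_1 = 6.1667, P_1 = 35.5833; CS_1 = 47.5347, PS_1 = 66.5486.
Change in producer surplus = 66.5486 - 32.8611 = 33.6875.

33.69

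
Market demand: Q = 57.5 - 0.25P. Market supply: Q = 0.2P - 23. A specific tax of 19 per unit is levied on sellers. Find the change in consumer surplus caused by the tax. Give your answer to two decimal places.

Rewriting demand in inverse form: P = 230 - 4Q.
Rewriting supply in inverse form: P = 115 + 5Q.
Without the tax, 230 - 4Q = 115 + 5Q so Q* = 12.7778 and P* = 178.8889.
A tax on sellers shifts supply up by 19: 230 - 4Q = 115 + 5Q + 19, so Q_t = 10.6667. Buyers pay P_b = 187.3333; sellers receive P_s = P_b - 19 = 168.3333.
Consumers lose the trapezoid between P* and P_b out to Q_t plus the triangle from Q_t to Q*: change in CS = 227.5556 - 326.5432 = -98.9877.

-98.99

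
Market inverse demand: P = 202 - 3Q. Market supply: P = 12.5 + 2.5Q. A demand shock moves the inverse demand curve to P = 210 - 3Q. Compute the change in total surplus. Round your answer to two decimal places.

281.45

Initial equilibrium: Q_0 = 34.4545, P_0 = 98.6364; CS_0 = (1/2)(34.4545)(103.3636) = 1780.6736, PS_0 = (1/2)(34.4545)(86.1364) = 1483.8946.
New equilibrium: 210 - 3Q = 12.5 + 2.5Q gives Q_1 = 35.9091, P_1 = 102.2727; CS_1 = 1934.1942, PS_1 = 1611.8285.
Change in total surplus = (1934.1942 + 1611.8285) - (1780.6736 + 1483.8946) = 281.4545.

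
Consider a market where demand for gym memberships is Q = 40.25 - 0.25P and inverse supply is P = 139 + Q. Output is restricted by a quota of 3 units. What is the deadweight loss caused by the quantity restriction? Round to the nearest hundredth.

4.90

Rewriting demand in inverse form: P = 161 - 4Q.
Without the quota, 161 - 4Q = 139 + Q gives Q* = 4.4.
At Q = 3 the demand price is 161 - 4(3) = 149 and the supply price is 139 + (3) = 142.
DWL = (1/2)(gap between curves at 3) x (Q* - 3) = (1/2)(7)(1.4) = 4.9.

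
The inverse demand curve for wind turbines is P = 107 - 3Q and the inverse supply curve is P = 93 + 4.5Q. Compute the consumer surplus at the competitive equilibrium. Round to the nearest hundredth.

Equilibrium: 107 - 3Q = 93 + 4.5Q, so Q* = 1.8667 and P* = 101.4.
The demand choke price is 107, so CS = (1/2)(Q*)(107 - P*) = (1/2)(1.8667)(5.6) = 5.2267.

5.23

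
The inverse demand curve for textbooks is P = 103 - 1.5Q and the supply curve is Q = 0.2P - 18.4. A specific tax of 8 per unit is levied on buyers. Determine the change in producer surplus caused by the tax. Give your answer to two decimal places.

-6.63

Rewriting supply in inverse form: P = 92 + 5Q.
Without the tax, 103 - 1.5Q = 92 + 5Q so Q* = 1.6923 and P* = 100.4615.
A tax on buyers shifts demand down by 8: (103 - 8) - 1.5Q = 92 + 5Q, so Q_t = 0.4615. Buyers pay P_b = 102.3077; sellers receive P_s = P_b - 8 = 94.3077.
PS falls from (1/2)(1.6923)(8.4615) = 7.1598 to (1/2)(0.4615)(2.3077) = 0.5325, a change of -6.6272.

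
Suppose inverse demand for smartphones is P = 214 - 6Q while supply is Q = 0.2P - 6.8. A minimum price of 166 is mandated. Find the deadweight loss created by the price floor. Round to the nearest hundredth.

Rewriting supply in inverse form: P = 34 + 5Q.
Free-market equilibrium: 214 - 6Q = 34 + 5Q gives Q* = 16.3636, P* = 115.8182.
At the floor price 166, quantity demanded is (214 - 166)/6 = 8; demand is the short side, so Q = 8 trades at P = 166.
At Q = 8 the demand price is 166 and the supply price is 74. Deadweight loss is the triangle between the curves from 8 to 16.3636: (1/2)(166 - 74)(16.3636 - 8) = 384.7273.

384.73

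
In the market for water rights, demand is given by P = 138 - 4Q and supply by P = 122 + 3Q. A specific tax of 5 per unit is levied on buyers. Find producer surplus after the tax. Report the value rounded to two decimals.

Without the tax, 138 - 4Q = 122 + 3Q so Q* = 2.2857 and P* = 128.8571.
A tax on buyers shifts demand down by 5: (138 - 5) - 4Q = 122 + 3Q, so Q_t = 1.5714. Buyers pay P_b = 131.7143; sellers receive P_s = P_b - 5 = 126.7143.
PS = (1/2)(Q_t)(P_s - 122) = (1/2)(1.5714)(4.7143) = 3.7041.

3.70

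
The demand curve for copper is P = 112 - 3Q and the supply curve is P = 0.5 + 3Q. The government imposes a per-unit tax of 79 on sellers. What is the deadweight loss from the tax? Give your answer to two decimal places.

520.08

Without the tax, 112 - 3Q = 0.5 + 3Q so Q* = 18.5833 and P* = 56.25.
With the tax, sellers need 79 more per unit: 112 - 3Q = 0.5 + 3Q + 79, so Q_t = 5.4167. Buyers pay P_b = 95.75; sellers receive P_s = P_b - 79 = 16.75.
The welfare triangle lost has base Q* - Q_t = 13.1667 and height t = 79, so DWL = (1/2)(13.1667)(79) = 520.0833.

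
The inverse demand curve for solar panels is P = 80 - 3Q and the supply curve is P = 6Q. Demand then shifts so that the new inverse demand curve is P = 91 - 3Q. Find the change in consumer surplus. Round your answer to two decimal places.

34.83

Initial equilibrium: Q_0 = 8.8889, P_0 = 53.3333; CS_0 = (1/2)(8.8889)(26.6667) = 118.5185, PS_0 = (1/2)(8.8889)(53.3333) = 237.037.
New equilibrium: 91 - 3Q = 6Q gives Q_1 = 10.1111, P_1 = 60.6667; CS_1 = 153.3519, PS_1 = 306.7037.
Change in consumer surplus = 153.3519 - 118.5185 = 34.8333.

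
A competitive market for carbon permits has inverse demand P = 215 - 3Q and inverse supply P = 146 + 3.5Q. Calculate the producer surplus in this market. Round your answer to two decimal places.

Setting demand equal to supply, 69 = 6.5Q, so Q* = 10.6154 and P* = 183.1538.
PS is the area between P* and the supply curve from 0 to Q*: (1/2)(10.6154)(37.1538) = 197.2012.

197.20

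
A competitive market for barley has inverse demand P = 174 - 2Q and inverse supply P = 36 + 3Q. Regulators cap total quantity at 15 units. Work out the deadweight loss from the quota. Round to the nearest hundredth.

Unrestricted equilibrium: Q* = (174 - 36)/(2 + 3) = 27.6.
At Q = 15 the demand price is 174 - 2(15) = 144 and the supply price is 36 + 3(15) = 81.
DWL = (1/2)(gap between curves at 15) x (Q* - 15) = (1/2)(63)(12.6) = 396.9.

396.90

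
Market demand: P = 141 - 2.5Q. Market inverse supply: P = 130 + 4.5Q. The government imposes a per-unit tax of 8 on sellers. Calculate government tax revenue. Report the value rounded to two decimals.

Pre-tax equilibrium: 141 - 2.5Q = 130 + 4.5Q gives Q* = 1.5714, P* = 137.0714.
With the tax, sellers need 8 more per unit: 141 - 2.5Q = 130 + 4.5Q + 8, so Q_t = 0.4286. Buyers pay P_b = 139.9286; sellers receive P_s = P_b - 8 = 131.9286.
Tax revenue = t x Q_t = 8 x 0.4286 = 3.4286.

3.43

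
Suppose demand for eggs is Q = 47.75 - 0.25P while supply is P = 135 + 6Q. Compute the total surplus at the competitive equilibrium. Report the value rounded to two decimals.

Rewriting demand in inverse form: P = 191 - 4Q.
Setting demand equal to supply, 56 = 10Q, so Q* = 5.6 and P* = 168.6.
Total surplus is the full triangle between the curves from 0 to Q*: (1/2)(5.6)(191 - 135) = 156.8.

156.80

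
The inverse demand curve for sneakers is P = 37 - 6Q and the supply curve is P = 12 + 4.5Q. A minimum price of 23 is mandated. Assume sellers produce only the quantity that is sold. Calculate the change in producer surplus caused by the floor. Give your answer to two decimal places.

0.66

Without the control, 37 - 6Q = 12 + 4.5Q so Q* = 2.381 and P* = 22.7143.
At P = 23, buyers demand (37 - 23)/6 = 2.3333 while sellers would supply more, so the quantity traded is 2.3333 at price 23.
PS goes from (1/2)(2.381)(10.7143) = 12.7551 to 13.4167 (computed as (23 - 12)(2.3333) - (1/2)(4.5)(2.3333)^2), a change of 0.6616.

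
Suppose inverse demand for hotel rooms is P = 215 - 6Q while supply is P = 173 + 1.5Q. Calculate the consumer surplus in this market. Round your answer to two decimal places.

Setting demand equal to supply, 42 = 7.5Q, so Q* = 5.6 and P* = 181.4.
The demand choke price is 215, so CS = (1/2)(Q*)(215 - P*) = (1/2)(5.6)(33.6) = 94.08.

94.08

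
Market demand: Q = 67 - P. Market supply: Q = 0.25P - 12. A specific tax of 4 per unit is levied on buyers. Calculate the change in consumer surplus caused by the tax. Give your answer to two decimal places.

-2.72

Rewriting demand in inverse form: P = 67 - Q.
Rewriting supply in inverse form: P = 48 + 4Q.
Pre-tax equilibrium: 67 - Q = 48 + 4Q gives Q* = 3.8, P* = 63.2.
A tax on buyers shifts demand down by 4: (67 - 4) - Q = 48 + 4Q, so Q_t = 3. Buyers pay P_b = 64; sellers receive P_s = P_b - 4 = 60.
Consumers lose the trapezoid between P* and P_b out to Q_t plus the triangle from Q_t to Q*: change in CS = 4.5 - 7.22 = -2.72.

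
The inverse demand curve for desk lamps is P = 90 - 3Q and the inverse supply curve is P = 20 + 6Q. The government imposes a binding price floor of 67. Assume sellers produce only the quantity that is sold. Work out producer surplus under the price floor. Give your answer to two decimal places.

Free-market equilibrium: 90 - 3Q = 20 + 6Q gives Q* = 7.7778, P* = 66.6667.
At P = 67, buyers demand (90 - 67)/3 = 7.6667 while sellers would supply more, so the quantity traded is 7.6667 at price 67.
The supply price at Q = 7.6667 is 66. PS is the trapezoid between 67 and supply over [0, 7.6667]: (1/2)[(67 - 20) + (67 - 66)](7.6667) = 184.

184.00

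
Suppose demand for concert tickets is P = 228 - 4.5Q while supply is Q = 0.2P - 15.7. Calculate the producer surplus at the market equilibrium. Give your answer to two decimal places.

619.12

Rewriting supply in inverse form: P = 78.5 + 5Q.
Equilibrium: 228 - 4.5Q = 78.5 + 5Q, so Q* = 15.7368 and P* = 157.1842.
The supply curve's price intercept is 78.5, so PS = (1/2)(Q*)(P* - 78.5) = (1/2)(15.7368)(78.6842) = 619.1205.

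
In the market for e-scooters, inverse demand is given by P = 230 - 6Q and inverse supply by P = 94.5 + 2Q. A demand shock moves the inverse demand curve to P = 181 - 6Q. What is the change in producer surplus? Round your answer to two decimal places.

-169.97

Initial equilibrium: Q_0 = 16.9375, P_0 = 128.375; CS_0 = (1/2)(16.9375)(101.625) = 860.6367, PS_0 = (1/2)(16.9375)(33.875) = 286.8789.
New equilibrium: 181 - 6Q = 94.5 + 2Q gives Q_1 = 10.8125, P_1 = 116.125; CS_1 = 350.7305, PS_1 = 116.9102.
Change in producer surplus = 116.9102 - 286.8789 = -169.9688.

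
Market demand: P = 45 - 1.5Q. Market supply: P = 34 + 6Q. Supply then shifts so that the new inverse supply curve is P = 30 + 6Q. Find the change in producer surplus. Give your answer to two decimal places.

5.55

Initial equilibrium: Q_0 = 1.4667, P_0 = 42.8; CS_0 = (1/2)(1.4667)(2.2) = 1.6133, PS_0 = (1/2)(1.4667)(8.8) = 6.4533.
New equilibrium: 45 - 1.5Q = 30 + 6Q gives Q_1 = 2, P_1 = 42; CS_1 = 3, PS_1 = 12.
Change in producer surplus = 12 - 6.4533 = 5.5467.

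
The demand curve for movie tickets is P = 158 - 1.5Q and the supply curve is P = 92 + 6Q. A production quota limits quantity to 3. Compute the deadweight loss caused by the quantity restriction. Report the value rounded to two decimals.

Unrestricted equilibrium: Q* = (158 - 92)/(1.5 + 6) = 8.8.
At Q = 3 the demand price is 158 - 1.5(3) = 153.5 and the supply price is 92 + 6(3) = 110.
Deadweight loss is the triangle between the curves from 3 to 8.8: (1/2)(153.5 - 110)(8.8 - 3) = 126.15.

126.15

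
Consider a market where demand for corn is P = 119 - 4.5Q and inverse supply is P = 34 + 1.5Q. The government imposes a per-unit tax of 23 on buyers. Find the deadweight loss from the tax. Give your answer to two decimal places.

44.08

Without the tax, 119 - 4.5Q = 34 + 1.5Q so Q* = 14.1667 and P* = 55.25.
A tax on buyers shifts demand down by 23: (119 - 23) - 4.5Q = 34 + 1.5Q, so Q_t = 10.3333. Buyers pay P_b = 72.5; sellers receive P_s = P_b - 23 = 49.5.
The welfare triangle lost has base Q* - Q_t = 3.8333 and height t = 23, so DWL = (1/2)(3.8333)(23) = 44.0833.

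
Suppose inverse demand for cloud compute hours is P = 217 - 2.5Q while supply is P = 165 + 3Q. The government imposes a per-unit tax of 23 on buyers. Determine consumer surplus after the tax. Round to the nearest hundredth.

Without the tax, 217 - 2.5Q = 165 + 3Q so Q* = 9.4545 and P* = 193.3636.
A tax on buyers shifts demand down by 23: (217 - 23) - 2.5Q = 165 + 3Q, so Q_t = 5.2727. Buyers pay P_b = 203.8182; sellers receive P_s = P_b - 23 = 180.8182.
Consumer surplus is the triangle under demand above P_b: (1/2)(5.2727)(217 - 203.8182) = 34.7521.

34.75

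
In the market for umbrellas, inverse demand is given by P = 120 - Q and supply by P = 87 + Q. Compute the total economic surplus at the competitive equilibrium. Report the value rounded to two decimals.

Equilibrium: 120 - Q = 87 + Q, so Q* = 16.5 and P* = 103.5.
CS = (1/2)(16.5)(16.5) = 136.125 and PS = (1/2)(16.5)(16.5) = 136.125, so total surplus = 272.25.

272.25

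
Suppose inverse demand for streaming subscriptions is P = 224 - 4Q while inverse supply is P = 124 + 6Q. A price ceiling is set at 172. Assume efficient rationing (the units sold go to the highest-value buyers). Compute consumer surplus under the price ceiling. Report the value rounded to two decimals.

Without the control, 224 - 4Q = 124 + 6Q so Q* = 10 and P* = 184.
At the ceiling price 172, quantity supplied is (172 - 124)/6 = 8; supply is the short side, so Q = 8 trades at P = 172.
The demand price at Q = 8 is 192. CS is the trapezoid between demand and 172 over [0, 8]: (1/2)[(224 - 172) + (192 - 172)](8) = 288.

288.00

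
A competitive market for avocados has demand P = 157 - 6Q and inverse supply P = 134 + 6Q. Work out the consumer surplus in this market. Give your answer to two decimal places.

11.02

Set 157 - 6Q = 134 + 6Q, which gives 23 = 12Q, so Q* = 1.9167 and P* = 157 - 6(1.9167) = 145.5.
CS is the area between the demand curve and P* from 0 to Q*: (1/2)(1.9167)(11.5) = 11.0208.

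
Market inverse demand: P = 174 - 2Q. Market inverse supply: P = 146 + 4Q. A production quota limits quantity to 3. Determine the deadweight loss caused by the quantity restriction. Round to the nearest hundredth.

Without the quota, 174 - 2Q = 146 + 4Q gives Q* = 4.6667.
At Q = 3 the demand price is 174 - 2(3) = 168 and the supply price is 146 + 4(3) = 158.
Deadweight loss is the triangle between the curves from 3 to 4.6667: (1/2)(168 - 158)(4.6667 - 3) = 8.3333.

8.33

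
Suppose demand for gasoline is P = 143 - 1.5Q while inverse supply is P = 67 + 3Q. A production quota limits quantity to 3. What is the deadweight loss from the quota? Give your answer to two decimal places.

Unrestricted equilibrium: Q* = (143 - 67)/(1.5 + 3) = 16.8889.
At Q = 3 the demand price is 143 - 1.5(3) = 138.5 and the supply price is 67 + 3(3) = 76.
Deadweight loss is the triangle between the curves from 3 to 16.8889: (1/2)(138.5 - 76)(16.8889 - 3) = 434.0278.

434.03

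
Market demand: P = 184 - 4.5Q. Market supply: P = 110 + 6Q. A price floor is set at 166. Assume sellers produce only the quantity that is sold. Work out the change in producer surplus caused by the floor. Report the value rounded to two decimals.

26.99

Free-market equilibrium: 184 - 4.5Q = 110 + 6Q gives Q* = 7.0476, P* = 152.2857.
At P = 166, buyers demand (184 - 166)/4.5 = 4 while sellers would supply more, so the quantity traded is 4 at price 166.
PS goes from (1/2)(7.0476)(42.2857) = 149.0068 to 176 (computed as (166 - 110)(4) - (1/2)(6)(4)^2), a change of 26.9932.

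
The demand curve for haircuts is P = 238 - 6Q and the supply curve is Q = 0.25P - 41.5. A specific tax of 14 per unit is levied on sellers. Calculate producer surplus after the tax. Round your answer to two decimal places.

67.28

Rewriting supply in inverse form: P = 166 + 4Q.
Pre-tax equilibrium: 238 - 6Q = 166 + 4Q gives Q* = 7.2, P* = 194.8.
With the tax, sellers need 14 more per unit: 238 - 6Q = 166 + 4Q + 14, so Q_t = 5.8. Buyers pay P_b = 203.2; sellers receive P_s = P_b - 14 = 189.2.
PS = (1/2)(Q_t)(P_s - 166) = (1/2)(5.8)(23.2) = 67.28.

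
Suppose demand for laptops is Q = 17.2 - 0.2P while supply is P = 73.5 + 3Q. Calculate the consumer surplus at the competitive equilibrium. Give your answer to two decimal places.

Rewriting demand in inverse form: P = 86 - 5Q.
Setting demand equal to supply, 12.5 = 8Q, so Q* = 1.5625 and P* = 78.1875.
Consumer surplus is the triangle under demand above P*: (1/2)(1.5625)(86 - 78.1875) = (1/2)(1.5625)(7.8125) = 6.1035.

6.10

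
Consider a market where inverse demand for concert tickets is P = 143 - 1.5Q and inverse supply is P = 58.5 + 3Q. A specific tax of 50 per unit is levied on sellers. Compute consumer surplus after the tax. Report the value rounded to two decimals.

Pre-tax equilibrium: 143 - 1.5Q = 58.5 + 3Q gives Q* = 18.7778, P* = 114.8333.
A tax on sellers shifts supply up by 50: 143 - 1.5Q = 58.5 + 3Q + 50, so Q_t = 7.6667. Buyers pay P_b = 131.5; sellers receive P_s = P_b - 50 = 81.5.
Consumer surplus is the triangle under demand above P_b: (1/2)(7.6667)(143 - 131.5) = 44.0833.

44.08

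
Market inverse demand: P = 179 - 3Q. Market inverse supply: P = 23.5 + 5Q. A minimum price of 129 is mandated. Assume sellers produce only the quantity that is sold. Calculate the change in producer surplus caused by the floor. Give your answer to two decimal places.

Without the control, 179 - 3Q = 23.5 + 5Q so Q* = 19.4375 and P* = 120.6875.
At P = 129, buyers demand (179 - 129)/3 = 16.6667 while sellers would supply more, so the quantity traded is 16.6667 at price 129.
PS goes from (1/2)(19.4375)(97.1875) = 944.541 to 1063.8889 (computed as (129 - 23.5)(16.6667) - (1/2)(5)(16.6667)^2), a change of 119.3479.

119.35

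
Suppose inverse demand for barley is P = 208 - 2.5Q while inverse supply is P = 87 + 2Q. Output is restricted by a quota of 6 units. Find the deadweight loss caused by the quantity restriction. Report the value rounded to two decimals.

981.78

Without the quota, 208 - 2.5Q = 87 + 2Q gives Q* = 26.8889.
At Q = 6 the demand price is 208 - 2.5(6) = 193 and the supply price is 87 + 2(6) = 99.
DWL = (1/2)(gap between curves at 6) x (Q* - 6) = (1/2)(94)(20.8889) = 981.7778.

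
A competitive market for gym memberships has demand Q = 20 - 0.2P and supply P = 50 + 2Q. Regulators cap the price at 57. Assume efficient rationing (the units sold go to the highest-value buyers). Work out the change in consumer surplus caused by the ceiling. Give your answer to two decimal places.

Rewriting demand in inverse form: P = 100 - 5Q.
Without the control, 100 - 5Q = 50 + 2Q so Q* = 7.1429 and P* = 64.2857.
At the ceiling price 57, quantity supplied is (57 - 50)/2 = 3.5; supply is the short side, so Q = 3.5 trades at P = 57.
CS goes from (1/2)(7.1429)(35.7143) = 127.551 to 119.875 (computed as (100 - 57)(3.5) - (1/2)(5)(3.5)^2), a change of -7.676.

-7.68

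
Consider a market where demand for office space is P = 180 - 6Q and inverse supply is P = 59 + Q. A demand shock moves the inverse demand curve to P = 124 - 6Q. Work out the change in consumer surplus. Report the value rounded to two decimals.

Initial equilibrium: Q_0 = 17.2857, P_0 = 76.2857; CS_0 = (1/2)(17.2857)(103.7143) = 896.3878, PS_0 = (1/2)(17.2857)(17.2857) = 149.398.
New equilibrium: 124 - 6Q = 59 + Q gives Q_1 = 9.2857, P_1 = 68.2857; CS_1 = 258.6735, PS_1 = 43.1122.
Change in consumer surplus = 258.6735 - 896.3878 = -637.7143.

-637.71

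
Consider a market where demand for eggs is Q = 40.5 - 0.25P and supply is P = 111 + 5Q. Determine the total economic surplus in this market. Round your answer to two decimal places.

Rewriting demand in inverse form: P = 162 - 4Q.
Setting demand equal to supply, 51 = 9Q, so Q* = 5.6667 and P* = 139.3333.
Total surplus is the full triangle between the curves from 0 to Q*: (1/2)(5.6667)(162 - 111) = 144.5.

144.50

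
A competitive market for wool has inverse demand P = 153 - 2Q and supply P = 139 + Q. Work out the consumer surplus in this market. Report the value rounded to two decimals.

Set 153 - 2Q = 139 + Q, which gives 14 = 3Q, so Q* = 4.6667 and P* = 153 - 2(4.6667) = 143.6667.
Consumer surplus is the triangle under demand above P*: (1/2)(4.6667)(153 - 143.6667) = (1/2)(4.6667)(9.3333) = 21.7778.

21.78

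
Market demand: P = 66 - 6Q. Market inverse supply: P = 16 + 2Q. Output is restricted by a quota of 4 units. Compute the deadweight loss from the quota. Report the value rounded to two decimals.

Without the quota, 66 - 6Q = 16 + 2Q gives Q* = 6.25.
At Q = 4 the demand price is 66 - 6(4) = 42 and the supply price is 16 + 2(4) = 24.
Deadweight loss is the triangle between the curves from 4 to 6.25: (1/2)(42 - 24)(6.25 - 4) = 20.25.

20.25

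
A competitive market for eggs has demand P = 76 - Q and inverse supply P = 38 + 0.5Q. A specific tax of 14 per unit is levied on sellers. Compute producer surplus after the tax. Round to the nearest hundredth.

64.00

Pre-tax equilibrium: 76 - Q = 38 + 0.5Q gives Q* = 25.3333, P* = 50.6667.
A tax on sellers shifts supply up by 14: 76 - Q = 38 + 0.5Q + 14, so Q_t = 16. Buyers pay P_b = 60; sellers receive P_s = P_b - 14 = 46.
PS = (1/2)(Q_t)(P_s - 38) = (1/2)(16)(8) = 64.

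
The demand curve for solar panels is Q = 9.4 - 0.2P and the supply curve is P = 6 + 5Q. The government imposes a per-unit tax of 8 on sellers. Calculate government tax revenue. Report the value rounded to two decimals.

26.40

Rewriting demand in inverse form: P = 47 - 5Q.
Pre-tax equilibrium: 47 - 5Q = 6 + 5Q gives Q* = 4.1, P* = 26.5.
A tax on sellers shifts supply up by 8: 47 - 5Q = 6 + 5Q + 8, so Q_t = 3.3. Buyers pay P_b = 30.5; sellers receive P_s = P_b - 8 = 22.5.
Tax revenue = t x Q_t = 8 x 3.3 = 26.4.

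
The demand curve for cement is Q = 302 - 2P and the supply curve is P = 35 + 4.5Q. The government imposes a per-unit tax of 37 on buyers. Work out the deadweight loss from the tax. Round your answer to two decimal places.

Rewriting demand in inverse form: P = 151 - 0.5Q.
Pre-tax equilibrium: 151 - 0.5Q = 35 + 4.5Q gives Q* = 23.2, P* = 139.4.
A tax on buyers shifts demand down by 37: (151 - 37) - 0.5Q = 35 + 4.5Q, so Q_t = 15.8. Buyers pay P_b = 143.1; sellers receive P_s = P_b - 37 = 106.1.
Deadweight loss is the triangle between the curves from Q_t to Q*: (1/2)(23.2 - 15.8)(37) = 136.9.

136.90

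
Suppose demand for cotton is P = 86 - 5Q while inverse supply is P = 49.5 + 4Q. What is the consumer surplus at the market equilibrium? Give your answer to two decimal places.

41.12

Set 86 - 5Q = 49.5 + 4Q, which gives 36.5 = 9Q, so Q* = 4.0556 and P* = 86 - 5(4.0556) = 65.7222.
CS is the area between the demand curve and P* from 0 to Q*: (1/2)(4.0556)(20.2778) = 41.1188.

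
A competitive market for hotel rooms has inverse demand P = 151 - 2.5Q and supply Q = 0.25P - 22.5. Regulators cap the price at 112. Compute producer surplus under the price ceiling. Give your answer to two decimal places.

60.50

Rewriting supply in inverse form: P = 90 + 4Q.
Without the control, 151 - 2.5Q = 90 + 4Q so Q* = 9.3846 and P* = 127.5385.
At P = 112, sellers supply (112 - 90)/4 = 5.5 while buyers want more, so the quantity traded is 5.5 at price 112.
PS is the triangle above supply below 112: (1/2)(5.5)(112 - 90) = 60.5.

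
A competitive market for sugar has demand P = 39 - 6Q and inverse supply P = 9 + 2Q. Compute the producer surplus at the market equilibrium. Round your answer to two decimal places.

14.06

Equilibrium: 39 - 6Q = 9 + 2Q, so Q* = 3.75 and P* = 16.5.
Producer surplus is the triangle above supply below P*: (1/2)(3.75)(16.5 - 9) = (1/2)(3.75)(7.5) = 14.0625.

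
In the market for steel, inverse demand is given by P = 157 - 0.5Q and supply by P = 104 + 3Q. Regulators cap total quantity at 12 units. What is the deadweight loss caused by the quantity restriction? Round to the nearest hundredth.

17.29

Unrestricted equilibrium: Q* = (157 - 104)/(0.5 + 3) = 15.1429.
At Q = 12 the demand price is 157 - 0.5(12) = 151 and the supply price is 104 + 3(12) = 140.
DWL = (1/2)(gap between curves at 12) x (Q* - 12) = (1/2)(11)(3.1429) = 17.2857.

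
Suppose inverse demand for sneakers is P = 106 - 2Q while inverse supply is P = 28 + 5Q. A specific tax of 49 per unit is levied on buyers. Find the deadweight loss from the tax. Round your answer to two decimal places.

171.50

Without the tax, 106 - 2Q = 28 + 5Q so Q* = 11.1429 and P* = 83.7143.
A tax on buyers shifts demand down by 49: (106 - 49) - 2Q = 28 + 5Q, so Q_t = 4.1429. Buyers pay P_b = 97.7143; sellers receive P_s = P_b - 49 = 48.7143.
Deadweight loss is the triangle between the curves from Q_t to Q*: (1/2)(11.1429 - 4.1429)(49) = 171.5.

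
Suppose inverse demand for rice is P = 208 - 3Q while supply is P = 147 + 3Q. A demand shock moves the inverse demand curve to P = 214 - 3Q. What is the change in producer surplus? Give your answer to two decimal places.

Initial equilibrium: Q_0 = 10.1667, P_0 = 177.5; CS_0 = (1/2)(10.1667)(30.5) = 155.0417, PS_0 = (1/2)(10.1667)(30.5) = 155.0417.
New equilibrium: 214 - 3Q = 147 + 3Q gives Q_1 = 11.1667, P_1 = 180.5; CS_1 = 187.0417, PS_1 = 187.0417.
Change in producer surplus = 187.0417 - 155.0417 = 32.

32.00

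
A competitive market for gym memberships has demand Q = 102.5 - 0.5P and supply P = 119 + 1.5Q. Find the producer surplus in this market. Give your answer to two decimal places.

Rewriting demand in inverse form: P = 205 - 2Q.
Setting demand equal to supply, 86 = 3.5Q, so Q* = 24.5714 and P* = 155.8571.
PS is the area between P* and the supply curve from 0 to Q*: (1/2)(24.5714)(36.8571) = 452.8163.

452.82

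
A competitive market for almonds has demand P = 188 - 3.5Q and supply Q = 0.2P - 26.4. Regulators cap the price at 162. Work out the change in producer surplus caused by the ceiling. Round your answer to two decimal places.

Rewriting supply in inverse form: P = 132 + 5Q.
Without the control, 188 - 3.5Q = 132 + 5Q so Q* = 6.5882 and P* = 164.9412.
At the ceiling price 162, quantity supplied is (162 - 132)/5 = 6; supply is the short side, so Q = 6 trades at P = 162.
PS goes from (1/2)(6.5882)(32.9412) = 108.5121 to 90 (computed as (162 - 132)(6) - (1/2)(5)(6)^2), a change of -18.5121.

-18.51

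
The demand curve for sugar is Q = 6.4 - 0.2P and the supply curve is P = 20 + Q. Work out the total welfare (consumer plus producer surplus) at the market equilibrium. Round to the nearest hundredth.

Rewriting demand in inverse form: P = 32 - 5Q.
Set 32 - 5Q = 20 + Q, which gives 12 = 6Q, so Q* = 2 and P* = 32 - 5(2) = 22.
CS = (1/2)(2)(10) = 10 and PS = (1/2)(2)(2) = 2, so total surplus = 12.

12.00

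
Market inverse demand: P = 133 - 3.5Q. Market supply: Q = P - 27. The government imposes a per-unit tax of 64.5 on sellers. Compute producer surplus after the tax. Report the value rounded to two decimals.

Rewriting supply in inverse form: P = 27 + Q.
Without the tax, 133 - 3.5Q = 27 + Q so Q* = 23.5556 and P* = 50.5556.
A tax on sellers shifts supply up by 64.5: 133 - 3.5Q = 27 + Q + 64.5, so Q_t = 9.2222. Buyers pay P_b = 100.7222; sellers receive P_s = P_b - 64.5 = 36.2222.
PS = (1/2)(Q_t)(P_s - 27) = (1/2)(9.2222)(9.2222) = 42.5247.

42.52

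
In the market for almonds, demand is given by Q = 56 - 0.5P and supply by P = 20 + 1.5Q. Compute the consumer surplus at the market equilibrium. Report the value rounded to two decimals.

Rewriting demand in inverse form: P = 112 - 2Q.
Setting demand equal to supply, 92 = 3.5Q, so Q* = 26.2857 and P* = 59.4286.
CS is the area between the demand curve and P* from 0 to Q*: (1/2)(26.2857)(52.5714) = 690.9388.

690.94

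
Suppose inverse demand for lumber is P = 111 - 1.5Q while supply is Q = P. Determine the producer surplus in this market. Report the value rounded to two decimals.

985.68

Rewriting supply in inverse form: P = Q.
Equilibrium: 111 - 1.5Q = Q, so Q* = 44.4 and P* = 44.4.
The supply curve's price intercept is 0, so PS = (1/2)(Q*)(P* - 0) = (1/2)(44.4)(44.4) = 985.68.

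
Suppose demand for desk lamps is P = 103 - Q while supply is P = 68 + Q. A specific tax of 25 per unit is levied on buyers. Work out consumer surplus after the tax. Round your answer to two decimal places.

12.50

Without the tax, 103 - Q = 68 + Q so Q* = 17.5 and P* = 85.5.
A tax on buyers shifts demand down by 25: (103 - 25) - Q = 68 + Q, so Q_t = 5. Buyers pay P_b = 98; sellers receive P_s = P_b - 25 = 73.
Consumer surplus is the triangle under demand above P_b: (1/2)(5)(103 - 98) = 12.5.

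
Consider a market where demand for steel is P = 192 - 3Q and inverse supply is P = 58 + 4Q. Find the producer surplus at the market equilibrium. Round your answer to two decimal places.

Setting demand equal to supply, 134 = 7Q, so Q* = 19.1429 and P* = 134.5714.
The supply curve's price intercept is 58, so PS = (1/2)(Q*)(P* - 58) = (1/2)(19.1429)(76.5714) = 732.898.

732.90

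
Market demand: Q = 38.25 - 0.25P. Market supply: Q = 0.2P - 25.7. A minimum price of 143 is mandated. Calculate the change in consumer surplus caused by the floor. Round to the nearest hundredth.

Rewriting demand in inverse form: P = 153 - 4Q.
Rewriting supply in inverse form: P = 128.5 + 5Q.
Without the control, 153 - 4Q = 128.5 + 5Q so Q* = 2.7222 and P* = 142.1111.
At P = 143, buyers demand (153 - 143)/4 = 2.5 while sellers would supply more, so the quantity traded is 2.5 at price 143.
CS goes from (1/2)(2.7222)(10.8889) = 14.821 to 12.5 (computed as (153 - 143)(2.5) - (1/2)(4)(2.5)^2), a change of -2.321.

-2.32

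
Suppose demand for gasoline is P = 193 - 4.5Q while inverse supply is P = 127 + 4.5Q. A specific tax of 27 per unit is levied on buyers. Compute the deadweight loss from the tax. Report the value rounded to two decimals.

Without the tax, 193 - 4.5Q = 127 + 4.5Q so Q* = 7.3333 and P* = 160.
A tax on buyers shifts demand down by 27: (193 - 27) - 4.5Q = 127 + 4.5Q, so Q_t = 4.3333. Buyers pay P_b = 173.5; sellers receive P_s = P_b - 27 = 146.5.
Deadweight loss is the triangle between the curves from Q_t to Q*: (1/2)(7.3333 - 4.3333)(27) = 40.5.

40.50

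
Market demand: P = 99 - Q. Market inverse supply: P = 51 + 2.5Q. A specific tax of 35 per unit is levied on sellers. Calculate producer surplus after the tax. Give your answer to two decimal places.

17.24

Pre-tax equilibrium: 99 - Q = 51 + 2.5Q gives Q* = 13.7143, P* = 85.2857.
With the tax, sellers need 35 more per unit: 99 - Q = 51 + 2.5Q + 35, so Q_t = 3.7143. Buyers pay P_b = 95.2857; sellers receive P_s = P_b - 35 = 60.2857.
Producer surplus is the triangle above supply below P_s: (1/2)(3.7143)(60.2857 - 51) = 17.2449.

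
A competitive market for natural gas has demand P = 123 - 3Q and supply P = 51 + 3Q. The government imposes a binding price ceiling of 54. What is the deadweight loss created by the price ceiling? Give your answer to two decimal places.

Free-market equilibrium: 123 - 3Q = 51 + 3Q gives Q* = 12, P* = 87.
At P = 54, sellers supply (54 - 51)/3 = 1 while buyers want more, so the quantity traded is 1 at price 54.
The lost-trades triangle has base Q* - 1 = 11 and height equal to the gap between the curves at Q = 1, which is 120 - 54 = 66. DWL = (1/2)(11)(66) = 363.

363.00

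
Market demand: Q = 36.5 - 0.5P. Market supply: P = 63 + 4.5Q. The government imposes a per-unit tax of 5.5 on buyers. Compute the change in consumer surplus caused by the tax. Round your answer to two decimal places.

-1.89

Rewriting demand in inverse form: P = 73 - 2Q.
Pre-tax equilibrium: 73 - 2Q = 63 + 4.5Q gives Q* = 1.5385, P* = 69.9231.
A tax on buyers shifts demand down by 5.5: (73 - 5.5) - 2Q = 63 + 4.5Q, so Q_t = 0.6923. Buyers pay P_b = 71.6154; sellers receive P_s = P_b - 5.5 = 66.1154.
CS falls from (1/2)(1.5385)(3.0769) = 2.3669 to (1/2)(0.6923)(1.3846) = 0.4793, a change of -1.8876.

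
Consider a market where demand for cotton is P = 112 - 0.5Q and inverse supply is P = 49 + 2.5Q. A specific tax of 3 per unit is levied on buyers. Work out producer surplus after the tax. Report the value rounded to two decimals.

500.00

Without the tax, 112 - 0.5Q = 49 + 2.5Q so Q* = 21 and P* = 101.5.
With the tax, buyers' net willingness to pay falls by 3: (112 - 3) - 0.5Q = 49 + 2.5Q, so Q_t = 20. Buyers pay P_b = 102; sellers receive P_s = P_b - 3 = 99.
PS = (1/2)(Q_t)(P_s - 49) = (1/2)(20)(50) = 500.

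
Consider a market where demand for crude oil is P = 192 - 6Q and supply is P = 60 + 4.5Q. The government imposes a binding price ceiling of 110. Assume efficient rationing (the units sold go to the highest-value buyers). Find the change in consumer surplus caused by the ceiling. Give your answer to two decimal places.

Without the control, 192 - 6Q = 60 + 4.5Q so Q* = 12.5714 and P* = 116.5714.
At P = 110, sellers supply (110 - 60)/4.5 = 11.1111 while buyers want more, so the quantity traded is 11.1111 at price 110.
CS goes from (1/2)(12.5714)(75.4286) = 474.1224 to 540.7407 (computed as (192 - 110)(11.1111) - (1/2)(6)(11.1111)^2), a change of 66.6183.

66.62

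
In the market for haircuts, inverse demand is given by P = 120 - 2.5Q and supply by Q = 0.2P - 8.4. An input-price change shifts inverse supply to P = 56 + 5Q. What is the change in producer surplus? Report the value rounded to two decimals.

-88.36

Rewriting supply in inverse form: P = 42 + 5Q.
Initial equilibrium: Q_0 = 10.4, P_0 = 94; CS_0 = (1/2)(10.4)(26) = 135.2, PS_0 = (1/2)(10.4)(52) = 270.4.
New equilibrium: 120 - 2.5Q = 56 + 5Q gives Q_1 = 8.5333, P_1 = 98.6667; CS_1 = 91.0222, PS_1 = 182.0444.
Change in producer surplus = 182.0444 - 270.4 = -88.3556.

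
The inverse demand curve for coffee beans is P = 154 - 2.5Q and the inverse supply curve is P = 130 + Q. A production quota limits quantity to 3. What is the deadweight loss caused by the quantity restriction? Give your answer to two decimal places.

Unrestricted equilibrium: Q* = (154 - 130)/(2.5 + 1) = 6.8571.
At Q = 3 the demand price is 154 - 2.5(3) = 146.5 and the supply price is 130 + (3) = 133.
DWL = (1/2)(gap between curves at 3) x (Q* - 3) = (1/2)(13.5)(3.8571) = 26.0357.

26.04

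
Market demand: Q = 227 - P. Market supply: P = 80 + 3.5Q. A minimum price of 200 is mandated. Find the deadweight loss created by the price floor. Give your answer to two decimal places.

Rewriting demand in inverse form: P = 227 - Q.
Free-market equilibrium: 227 - Q = 80 + 3.5Q gives Q* = 32.6667, P* = 194.3333.
At the floor price 200, quantity demanded is (227 - 200)/1 = 27; demand is the short side, so Q = 27 trades at P = 200.
The lost-trades triangle has base Q* - 27 = 5.6667 and height equal to the gap between the curves at Q = 27, which is 200 - 174.5 = 25.5. DWL = (1/2)(5.6667)(25.5) = 72.25.

72.25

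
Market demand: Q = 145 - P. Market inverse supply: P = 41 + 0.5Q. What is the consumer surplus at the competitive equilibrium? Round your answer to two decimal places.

Rewriting demand in inverse form: P = 145 - Q.
Equilibrium: 145 - Q = 41 + 0.5Q, so Q* = 69.3333 and P* = 75.6667.
Consumer surplus is the triangle under demand above P*: (1/2)(69.3333)(145 - 75.6667) = (1/2)(69.3333)(69.3333) = 2403.5556.

2403.56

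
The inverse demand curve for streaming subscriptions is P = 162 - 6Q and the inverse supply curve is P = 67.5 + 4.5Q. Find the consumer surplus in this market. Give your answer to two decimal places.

Setting demand equal to supply, 94.5 = 10.5Q, so Q* = 9 and P* = 108.
The demand choke price is 162, so CS = (1/2)(Q*)(162 - P*) = (1/2)(9)(54) = 243.

243.00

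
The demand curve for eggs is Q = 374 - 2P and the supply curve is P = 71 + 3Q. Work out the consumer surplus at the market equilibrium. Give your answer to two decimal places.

Rewriting demand in inverse form: P = 187 - 0.5Q.
Equilibrium: 187 - 0.5Q = 71 + 3Q, so Q* = 33.1429 and P* = 170.4286.
The demand choke price is 187, so CS = (1/2)(Q*)(187 - P*) = (1/2)(33.1429)(16.5714) = 274.6122.

274.61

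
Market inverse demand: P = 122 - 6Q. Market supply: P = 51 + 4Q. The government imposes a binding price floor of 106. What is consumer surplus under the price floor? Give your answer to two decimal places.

21.33

Without the control, 122 - 6Q = 51 + 4Q so Q* = 7.1 and P* = 79.4.
At the floor price 106, quantity demanded is (122 - 106)/6 = 2.6667; demand is the short side, so Q = 2.6667 trades at P = 106.
CS is the triangle under demand above 106: (1/2)(2.6667)(122 - 106) = 21.3333.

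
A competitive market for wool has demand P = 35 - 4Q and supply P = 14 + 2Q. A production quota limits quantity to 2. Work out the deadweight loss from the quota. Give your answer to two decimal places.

Unrestricted equilibrium: Q* = (35 - 14)/(4 + 2) = 3.5.
At Q = 2 the demand price is 35 - 4(2) = 27 and the supply price is 14 + 2(2) = 18.
DWL = (1/2)(gap between curves at 2) x (Q* - 2) = (1/2)(9)(1.5) = 6.75.

6.75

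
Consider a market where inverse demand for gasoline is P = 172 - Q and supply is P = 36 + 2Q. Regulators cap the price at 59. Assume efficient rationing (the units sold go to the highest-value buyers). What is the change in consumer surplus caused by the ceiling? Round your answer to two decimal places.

Without the control, 172 - Q = 36 + 2Q so Q* = 45.3333 and P* = 126.6667.
At the ceiling price 59, quantity supplied is (59 - 36)/2 = 11.5; supply is the short side, so Q = 11.5 trades at P = 59.
CS goes from (1/2)(45.3333)(45.3333) = 1027.5556 to 1233.375 (computed as (172 - 59)(11.5) - (1/2)(1)(11.5)^2), a change of 205.8194.

205.82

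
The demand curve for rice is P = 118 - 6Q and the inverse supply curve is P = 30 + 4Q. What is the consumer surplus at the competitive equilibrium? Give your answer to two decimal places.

232.32

Setting demand equal to supply, 88 = 10Q, so Q* = 8.8 and P* = 65.2.
The demand choke price is 118, so CS = (1/2)(Q*)(118 - P*) = (1/2)(8.8)(52.8) = 232.32.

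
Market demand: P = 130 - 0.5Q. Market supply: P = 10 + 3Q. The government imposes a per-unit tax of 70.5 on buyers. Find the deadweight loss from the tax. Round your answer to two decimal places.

Pre-tax equilibrium: 130 - 0.5Q = 10 + 3Q gives Q* = 34.2857, P* = 112.8571.
With the tax, buyers' net willingness to pay falls by 70.5: (130 - 70.5) - 0.5Q = 10 + 3Q, so Q_t = 14.1429. Buyers pay P_b = 122.9286; sellers receive P_s = P_b - 70.5 = 52.4286.
Deadweight loss is the triangle between the curves from Q_t to Q*: (1/2)(34.2857 - 14.1429)(70.5) = 710.0357.

710.04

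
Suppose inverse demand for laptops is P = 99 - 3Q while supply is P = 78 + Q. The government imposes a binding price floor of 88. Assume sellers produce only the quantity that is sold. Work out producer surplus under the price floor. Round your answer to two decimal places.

29.94

Without the control, 99 - 3Q = 78 + Q so Q* = 5.25 and P* = 83.25.
At the floor price 88, quantity demanded is (99 - 88)/3 = 3.6667; demand is the short side, so Q = 3.6667 trades at P = 88.
The supply price at Q = 3.6667 is 81.6667. PS is the trapezoid between 88 and supply over [0, 3.6667]: (1/2)[(88 - 78) + (88 - 81.6667)](3.6667) = 29.9444.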